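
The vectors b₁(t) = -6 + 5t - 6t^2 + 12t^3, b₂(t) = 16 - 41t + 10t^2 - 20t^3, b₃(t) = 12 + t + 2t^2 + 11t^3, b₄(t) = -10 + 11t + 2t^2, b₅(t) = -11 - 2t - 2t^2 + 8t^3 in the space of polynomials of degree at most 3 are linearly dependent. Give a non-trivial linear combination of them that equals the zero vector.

Write each element as a vector in ℝ⁴ using {1, t, …, t^3}.
Row-reduce the matrix with b₁, b₂, b₃, b₄, b₅ as columns; the null space gives the coefficients.
The free variable yields coefficients (3, 1, 0, 2, -2) (any nonzero multiple also works).

3b₁ + b₂ + 2b₄ - 2b₅ = 0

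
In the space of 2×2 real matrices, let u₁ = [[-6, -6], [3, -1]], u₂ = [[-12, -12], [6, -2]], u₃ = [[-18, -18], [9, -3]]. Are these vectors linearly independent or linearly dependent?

linearly dependent

Write each element as a coordinate vector in ℝ⁴ using {E₁₁, E₁₂, E₂₁, E₂₂}.
One vector is a scalar multiple of another, so the set is dependent.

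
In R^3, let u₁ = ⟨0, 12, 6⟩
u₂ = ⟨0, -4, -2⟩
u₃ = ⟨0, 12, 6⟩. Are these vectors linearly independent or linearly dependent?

Row-reduce the matrix whose columns are u₁, u₂, u₃.
The reduction yields 1 nonzero row, so the rank is 1.
Since rank 1 < 3, the set is linearly dependent.
Indeed u₁ + 3u₂ = 0.

linearly dependent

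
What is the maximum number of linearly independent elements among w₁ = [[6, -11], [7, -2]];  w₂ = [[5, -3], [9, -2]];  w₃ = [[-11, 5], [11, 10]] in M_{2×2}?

3

Use coordinates relative to {E₁₁, E₁₂, E₂₁, E₂₂}.
Apply Gaussian elimination to the matrix whose rows are w₁, w₂, w₃.
Exactly 3 pivots survive; hence the rank is 3.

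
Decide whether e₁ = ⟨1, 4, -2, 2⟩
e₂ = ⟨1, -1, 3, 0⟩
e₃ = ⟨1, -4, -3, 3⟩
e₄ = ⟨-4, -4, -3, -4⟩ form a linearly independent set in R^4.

linearly independent

Place the vectors as rows of a 4×4 matrix and reduce to echelon form.
The reduction yields 4 nonzero rows, so the rank is 4.
Since rank = 4 (the number of vectors), the set is linearly independent.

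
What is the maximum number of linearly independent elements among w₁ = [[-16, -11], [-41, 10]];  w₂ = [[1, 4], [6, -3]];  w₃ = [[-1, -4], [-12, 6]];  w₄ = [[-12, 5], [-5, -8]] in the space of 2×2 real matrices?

Pass to coordinate vectors with respect to the basis {E₁₁, E₁₂, E₂₁, E₂₂}.
Form the matrix with w₁, w₂, w₃, w₄ as columns and reduce.
Reduction leaves 3 leading entries, giving rank 3.

3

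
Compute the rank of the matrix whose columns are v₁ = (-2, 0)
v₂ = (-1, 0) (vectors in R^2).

Form the matrix with v₁, v₂ as columns and reduce.
The echelon form has 1 nonzero row, so the rank is 1.

rank 1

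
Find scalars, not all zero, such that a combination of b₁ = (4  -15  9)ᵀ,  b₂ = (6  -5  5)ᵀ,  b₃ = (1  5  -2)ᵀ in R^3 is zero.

Set up α₁b₁ + … + α₃b₃ = 0 and solve the homogeneous system.
A generator of the null space is (1, -1, 2).

b₁ - b₂ + 2b₃ = 0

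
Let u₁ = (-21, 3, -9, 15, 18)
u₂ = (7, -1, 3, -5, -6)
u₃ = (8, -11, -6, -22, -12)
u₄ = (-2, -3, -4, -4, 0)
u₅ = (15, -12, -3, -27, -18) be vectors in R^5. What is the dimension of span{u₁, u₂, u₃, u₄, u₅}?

dim = 2

Row-reduce the 5×5 matrix with these as rows.
Reduction leaves 2 leading entries, giving rank 2.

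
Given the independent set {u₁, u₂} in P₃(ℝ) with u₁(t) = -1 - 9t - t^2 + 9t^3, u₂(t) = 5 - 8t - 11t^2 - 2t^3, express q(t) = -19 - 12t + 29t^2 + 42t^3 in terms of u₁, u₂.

q = 4u₁ - 3u₂

Take coordinate vectors relative to {1, t, …, t^3}.
Write q = c₁u₁ + c₂u₂ and equate components.
The system has the unique solution (c₁, c₂) = (4, -3).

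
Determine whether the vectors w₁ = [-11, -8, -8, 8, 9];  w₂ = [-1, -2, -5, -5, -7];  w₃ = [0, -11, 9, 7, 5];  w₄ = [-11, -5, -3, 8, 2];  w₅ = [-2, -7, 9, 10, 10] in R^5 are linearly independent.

Place the vectors as rows of a 5×5 matrix and reduce to echelon form.
The reduction yields 5 nonzero rows, so the rank is 5.
Since rank = 5 (the number of vectors), the set is linearly independent.

linearly independent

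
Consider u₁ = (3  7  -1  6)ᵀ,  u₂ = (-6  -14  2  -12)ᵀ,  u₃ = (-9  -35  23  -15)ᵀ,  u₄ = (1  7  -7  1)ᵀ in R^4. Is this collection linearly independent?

linearly dependent

One vector is a scalar multiple of another, so the set is dependent.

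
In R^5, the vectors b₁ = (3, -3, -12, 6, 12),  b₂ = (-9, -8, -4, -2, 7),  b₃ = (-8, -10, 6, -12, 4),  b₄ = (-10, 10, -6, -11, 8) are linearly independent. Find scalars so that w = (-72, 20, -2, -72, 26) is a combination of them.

Set up the augmented matrix [b₁ | b₂ | b₃ | b₄ | w] and row-reduce.
Row-reducing the augmented matrix gives the unique coefficients (c₁, …, c₄) = (-2, 2, 1, 4).

w = -2b₁ + 2b₂ + b₃ + 4b₄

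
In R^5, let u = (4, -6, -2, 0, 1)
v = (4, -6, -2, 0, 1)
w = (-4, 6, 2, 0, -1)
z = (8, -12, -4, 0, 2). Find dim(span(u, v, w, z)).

Row-reduce the 4×5 matrix with these as rows.
Reduction leaves 1 leading entry, giving rank 1.

dim = 1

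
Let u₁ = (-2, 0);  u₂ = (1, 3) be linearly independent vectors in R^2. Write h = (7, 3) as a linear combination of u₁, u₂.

h = -3u₁ + u₂

Since u₁, u₂ are independent, the coefficients expressing h are uniquely determined by a linear system.
Back-substitution yields (c₁, c₂) = (-3, 1).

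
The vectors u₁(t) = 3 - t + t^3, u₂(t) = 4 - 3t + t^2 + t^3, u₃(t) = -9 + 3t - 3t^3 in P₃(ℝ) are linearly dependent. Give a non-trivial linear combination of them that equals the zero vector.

3u₁ + u₃ = 0

Take coordinates with respect to {1, t, …, t^3}.
Solve the homogeneous system with u₁, u₂, u₃ as columns by row-reducing the coefficient matrix.
One solution (up to scaling) is (3, 0, 1).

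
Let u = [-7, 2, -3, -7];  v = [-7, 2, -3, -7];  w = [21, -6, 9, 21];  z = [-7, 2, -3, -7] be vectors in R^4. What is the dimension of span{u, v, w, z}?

Apply Gaussian elimination to the matrix whose rows are u, v, w, z.
Exactly 1 pivot survives; hence the rank is 1.

1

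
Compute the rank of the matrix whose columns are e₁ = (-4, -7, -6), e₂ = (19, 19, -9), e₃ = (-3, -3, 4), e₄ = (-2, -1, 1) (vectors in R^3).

Put the 3×4 matrix [e₁|e₂|e₃|e₄] into echelon form.
The echelon form has 3 nonzero rows, so the rank is 3.
(With 4 elements in a 3-dimensional space the rank is at most 3.)

3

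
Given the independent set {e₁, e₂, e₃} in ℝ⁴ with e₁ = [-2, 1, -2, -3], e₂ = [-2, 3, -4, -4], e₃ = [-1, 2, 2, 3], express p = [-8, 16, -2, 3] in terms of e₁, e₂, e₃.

Solve the system with e₁, e₂, e₃ as columns and p as the right-hand side.
Row-reducing the augmented matrix gives the unique coefficients (α₁, α₂, α₃) = (-1, 3, 4).

p = -e₁ + 3e₂ + 4e₃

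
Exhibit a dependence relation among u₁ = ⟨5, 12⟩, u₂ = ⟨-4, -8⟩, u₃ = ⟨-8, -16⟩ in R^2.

2u₂ - u₃ = 0

Write the vectors as columns of a matrix and find a nonzero vector in its null space.
The free variable yields coefficients (0, 2, -1) (any nonzero multiple also works).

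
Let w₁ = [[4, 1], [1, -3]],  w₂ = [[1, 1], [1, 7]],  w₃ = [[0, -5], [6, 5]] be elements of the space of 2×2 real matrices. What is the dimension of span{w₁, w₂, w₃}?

3

Use coordinates relative to {E₁₁, E₁₂, E₂₁, E₂₂}.
Put the 4×3 matrix [w₁|w₂|w₃] into echelon form.
There are 3 pivot columns, so rank = 3.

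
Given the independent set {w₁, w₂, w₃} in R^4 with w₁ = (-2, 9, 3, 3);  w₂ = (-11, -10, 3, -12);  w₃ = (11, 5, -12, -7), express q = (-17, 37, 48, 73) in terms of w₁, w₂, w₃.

q = 3w₁ - 3w₂ - 4w₃

Write q = a₁w₁ + … + a₃w₃ and equate components.
Back-substitution yields (a₁, a₂, a₃) = (3, -3, -4).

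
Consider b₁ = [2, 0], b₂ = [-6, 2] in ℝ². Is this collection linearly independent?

linearly independent

Row-reduce the matrix whose columns are b₁, b₂.
The reduction yields 2 nonzero rows, so the rank is 2.
Since rank = 2 (the number of vectors), the set is linearly independent.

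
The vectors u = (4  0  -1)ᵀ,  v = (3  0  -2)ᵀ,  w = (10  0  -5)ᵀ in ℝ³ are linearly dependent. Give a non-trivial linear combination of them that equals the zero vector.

Write the vectors as columns of a matrix and find a nonzero vector in its null space.
The free variable yields coefficients (1, 2, -1) (any nonzero multiple also works).

u + 2v - w = 0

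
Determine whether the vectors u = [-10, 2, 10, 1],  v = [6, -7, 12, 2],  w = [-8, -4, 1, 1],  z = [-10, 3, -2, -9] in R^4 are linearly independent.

The matrix [u|v|w|z] has determinant 12314.
A nonzero determinant means the columns are linearly independent.

linearly independent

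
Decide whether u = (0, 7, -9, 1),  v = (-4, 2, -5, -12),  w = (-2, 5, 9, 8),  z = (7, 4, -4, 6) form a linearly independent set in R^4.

linearly independent

The matrix [u|v|w|z] has determinant -6321.
A nonzero determinant means the columns are linearly independent.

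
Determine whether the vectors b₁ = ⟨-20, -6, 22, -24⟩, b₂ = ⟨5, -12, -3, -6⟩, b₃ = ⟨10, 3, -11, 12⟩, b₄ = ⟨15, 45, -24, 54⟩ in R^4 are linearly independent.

linearly dependent

Row-reduce the matrix whose columns are b₁, b₂, b₃, b₄.
The reduction yields 2 nonzero rows, so the rank is 2.
Since rank 2 < 4, the set is linearly dependent.
Indeed b₁ + 2b₃ = 0.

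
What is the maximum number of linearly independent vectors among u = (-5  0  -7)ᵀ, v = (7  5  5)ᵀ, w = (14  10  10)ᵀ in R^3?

2

Row-reduce the 3×3 matrix with these as rows.
The echelon form has 2 nonzero rows, so the rank is 2.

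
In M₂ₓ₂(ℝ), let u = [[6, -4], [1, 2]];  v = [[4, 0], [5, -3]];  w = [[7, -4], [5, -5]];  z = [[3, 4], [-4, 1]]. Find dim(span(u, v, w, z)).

dim = 4

Represent each element by its coordinate vector in ℝ⁴.
Row-reduce the 4×4 matrix with these as rows.
Exactly 4 pivots survive; hence the rank is 4.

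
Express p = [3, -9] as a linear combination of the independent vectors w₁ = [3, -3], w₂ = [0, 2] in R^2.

p = w₁ - 3w₂

Set up the augmented matrix [w₁ | w₂ | p] and row-reduce.
Back-substitution yields (c₁, c₂) = (1, -3).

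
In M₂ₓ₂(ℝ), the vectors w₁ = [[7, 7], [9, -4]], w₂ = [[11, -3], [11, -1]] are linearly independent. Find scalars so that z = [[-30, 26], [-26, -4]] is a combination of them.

Identify each element with its coordinate vector in ℝ⁴ via {E₁₁, E₁₂, E₂₁, E₂₂}.
Since w₁, w₂ are independent, the coefficients expressing z are uniquely determined by a linear system.
Back-substitution yields (α₁, α₂) = (2, -4).

z = 2w₁ - 4w₂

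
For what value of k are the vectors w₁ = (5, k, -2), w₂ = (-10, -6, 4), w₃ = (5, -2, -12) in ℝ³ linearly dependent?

k = 3

The set is linearly dependent precisely when det[w₁; w₂; w₃] = 0.
Expanding, det = 300 - 100*k.
Setting this to zero gives k = 3.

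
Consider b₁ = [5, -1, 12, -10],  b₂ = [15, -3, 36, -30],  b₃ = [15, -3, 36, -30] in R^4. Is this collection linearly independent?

linearly dependent

Row-reduce the matrix whose columns are b₁, b₂, b₃.
The reduction yields 1 nonzero row, so the rank is 1.
Since rank 1 < 3, the set is linearly dependent.
Indeed 3b₁ - b₂ = 0.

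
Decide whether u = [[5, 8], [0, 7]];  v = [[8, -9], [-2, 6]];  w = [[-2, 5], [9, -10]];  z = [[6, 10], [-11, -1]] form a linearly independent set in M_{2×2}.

linearly independent

Write each element as a coordinate vector in ℝ⁴ using {E₁₁, E₁₂, E₂₁, E₂₂}.
Row-reduce the matrix whose columns are u, v, w, z.
The reduction yields 4 nonzero rows, so the rank is 4.
Since rank = 4 (the number of vectors), the set is linearly independent.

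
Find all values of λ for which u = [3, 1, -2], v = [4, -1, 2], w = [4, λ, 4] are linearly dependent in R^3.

λ = -2

Place the vectors as rows of a 3×3 matrix; dependence ⇔ determinant zero.
Cofactor expansion gives det = -14*λ - 28.
This vanishes exactly when λ = -2.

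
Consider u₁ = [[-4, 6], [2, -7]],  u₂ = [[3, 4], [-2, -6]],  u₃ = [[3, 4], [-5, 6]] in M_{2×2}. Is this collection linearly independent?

linearly independent

Write each element as a coordinate vector in ℝ⁴ using {E₁₁, E₁₂, E₂₁, E₂₂}.
Place the vectors as rows of a 3×4 matrix and reduce to echelon form.
The reduction yields 3 nonzero rows, so the rank is 3.
Since rank = 3 (the number of vectors), the set is linearly independent.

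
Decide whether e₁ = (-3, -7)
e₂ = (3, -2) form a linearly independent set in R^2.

linearly independent

Place the vectors as rows of a 2×2 matrix and reduce to echelon form.
The reduction yields 2 nonzero rows, so the rank is 2.
Since rank = 2 (the number of vectors), the set is linearly independent.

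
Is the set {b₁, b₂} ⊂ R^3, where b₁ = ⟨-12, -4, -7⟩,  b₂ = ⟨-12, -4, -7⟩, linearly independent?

Two of the vectors are equal, giving an immediate dependence.

linearly dependent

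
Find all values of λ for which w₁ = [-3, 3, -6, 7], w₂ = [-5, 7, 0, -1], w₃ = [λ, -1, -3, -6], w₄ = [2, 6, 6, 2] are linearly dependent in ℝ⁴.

λ = -59/12

The vectors are dependent exactly when the determinant of the matrix with rows w₁, w₂, w₃, w₄ vanishes.
Expanding, det = 432*λ + 2124.
Setting this to zero gives λ = -59/12.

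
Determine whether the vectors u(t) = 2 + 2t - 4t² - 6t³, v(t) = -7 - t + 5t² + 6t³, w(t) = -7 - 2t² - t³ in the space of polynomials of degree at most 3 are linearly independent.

Write each element as a coordinate vector in ℝ⁴ using {1, t, …, t³}.
Row-reduce the matrix whose columns are u, v, w.
The reduction yields 3 nonzero rows, so the rank is 3.
Since rank = 3 (the number of vectors), the set is linearly independent.

linearly independent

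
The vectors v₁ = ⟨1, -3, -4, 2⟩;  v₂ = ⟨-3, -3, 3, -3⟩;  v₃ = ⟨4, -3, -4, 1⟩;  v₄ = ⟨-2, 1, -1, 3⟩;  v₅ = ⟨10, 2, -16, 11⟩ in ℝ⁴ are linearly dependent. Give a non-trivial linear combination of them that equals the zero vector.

Write the vectors as columns of a matrix and find a nonzero vector in its null space.
One solution (up to scaling) is (3, -3, -1, -1, -1).

3v₁ - 3v₂ - v₃ - v₄ - v₅ = 0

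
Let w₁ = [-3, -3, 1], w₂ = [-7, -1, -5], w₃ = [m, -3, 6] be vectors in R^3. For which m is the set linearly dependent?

m = 21/8

The vectors are dependent exactly when the determinant of the matrix with rows w₁, w₂, w₃ vanishes.
Cofactor expansion gives det = 16*m - 42.
This vanishes exactly when m = 21/8.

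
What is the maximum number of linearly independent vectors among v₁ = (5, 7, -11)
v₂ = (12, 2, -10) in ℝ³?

Form the matrix with v₁, v₂ as columns and reduce.
Exactly 2 pivots survive; hence the rank is 2.

2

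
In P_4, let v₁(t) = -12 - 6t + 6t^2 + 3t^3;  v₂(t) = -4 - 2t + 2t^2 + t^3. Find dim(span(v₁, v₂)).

Pass to coordinate vectors with respect to the basis {1, t, …, t^4}.
Form the matrix with v₁, v₂ as columns and reduce.
There is 1 pivot column, so rank = 1.

dim = 1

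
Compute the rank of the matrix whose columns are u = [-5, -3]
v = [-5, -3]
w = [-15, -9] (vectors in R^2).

rank 1

Put the 2×3 matrix [u|v|w] into echelon form.
Exactly 1 pivot survives; hence the rank is 1.
(With 3 elements in a 2-dimensional space the rank is at most 2.)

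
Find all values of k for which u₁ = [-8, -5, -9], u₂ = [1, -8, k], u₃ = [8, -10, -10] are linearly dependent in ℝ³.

The set is linearly dependent precisely when det[u₁; u₂; u₃] = 0.
The determinant works out to -120*k - 1176.
This vanishes exactly when k = -49/5.

k = -49/5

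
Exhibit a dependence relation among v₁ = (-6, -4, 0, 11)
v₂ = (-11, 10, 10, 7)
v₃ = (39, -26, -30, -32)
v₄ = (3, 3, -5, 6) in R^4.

v₁ + 3v₂ + v₃ = 0

Row-reduce the matrix with v₁, v₂, v₃, v₄ as columns; the null space gives the coefficients.
A generator of the null space is (1, 3, 1, 0).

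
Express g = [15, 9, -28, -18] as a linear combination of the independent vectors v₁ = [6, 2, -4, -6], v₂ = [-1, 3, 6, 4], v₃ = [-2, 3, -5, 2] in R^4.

g = 3v₁ - v₂ + 2v₃

Solve the system with v₁, v₂, v₃ as columns and g as the right-hand side.
Back-substitution yields (α₁, α₂, α₃) = (3, -1, 2).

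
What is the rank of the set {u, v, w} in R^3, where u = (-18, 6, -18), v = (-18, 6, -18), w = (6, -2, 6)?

1

Put the 3×3 matrix [u|v|w] into echelon form.
Reduction leaves 1 leading entry, giving rank 1.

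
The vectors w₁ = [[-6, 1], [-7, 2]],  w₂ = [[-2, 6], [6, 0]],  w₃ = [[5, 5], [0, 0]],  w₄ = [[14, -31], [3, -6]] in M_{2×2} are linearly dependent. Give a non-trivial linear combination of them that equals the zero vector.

3w₁ + 3w₂ + 2w₃ + w₄ = 0

Take coordinates with respect to {E₁₁, E₁₂, E₂₁, E₂₂}.
Solve the homogeneous system with w₁, w₂, w₃, w₄ as columns by row-reducing the coefficient matrix.
One solution (up to scaling) is (3, 3, 2, 1).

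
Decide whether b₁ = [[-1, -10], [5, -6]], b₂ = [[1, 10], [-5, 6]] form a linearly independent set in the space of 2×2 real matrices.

linearly dependent

Take coordinates with respect to the standard basis {E₁₁, E₁₂, E₂₁, E₂₂}.
Row-reduce the matrix whose columns are b₁, b₂.
The reduction yields 1 nonzero row, so the rank is 1.
Since rank 1 < 2, the set is linearly dependent.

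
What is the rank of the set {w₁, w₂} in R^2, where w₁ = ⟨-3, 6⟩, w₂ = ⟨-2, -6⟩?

rank 2

Apply Gaussian elimination to the matrix whose rows are w₁, w₂.
Exactly 2 pivots survive; hence the rank is 2.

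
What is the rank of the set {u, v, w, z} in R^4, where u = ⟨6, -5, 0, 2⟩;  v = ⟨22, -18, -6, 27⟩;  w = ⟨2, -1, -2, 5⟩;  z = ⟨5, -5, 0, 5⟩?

Apply Gaussian elimination to the matrix whose rows are u, v, w, z.
The echelon form has 3 nonzero rows, so the rank is 3.

3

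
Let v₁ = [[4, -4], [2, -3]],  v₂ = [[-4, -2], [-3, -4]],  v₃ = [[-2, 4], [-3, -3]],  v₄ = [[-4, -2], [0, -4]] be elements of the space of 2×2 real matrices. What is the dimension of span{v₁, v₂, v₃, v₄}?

4

Represent each element by its coordinate vector in ℝ⁴.
Form the matrix with v₁, v₂, v₃, v₄ as columns and reduce.
Reduction leaves 4 leading entries, giving rank 4.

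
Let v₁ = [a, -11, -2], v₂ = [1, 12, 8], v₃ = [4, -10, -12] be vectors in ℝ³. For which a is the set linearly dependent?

Place the vectors as rows of a 3×3 matrix; dependence ⇔ determinant zero.
Expanding, det = -64*a - 368.
This vanishes exactly when a = -23/4.

a = -23/4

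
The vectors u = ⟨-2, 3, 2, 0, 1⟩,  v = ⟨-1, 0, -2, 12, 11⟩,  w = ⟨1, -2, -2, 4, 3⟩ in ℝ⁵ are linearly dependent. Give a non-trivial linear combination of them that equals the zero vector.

2u - v + 3w = 0

Set up α₁u + … + α₃w = 0 and solve the homogeneous system.
The free variable yields coefficients (2, -1, 3) (any nonzero multiple also works).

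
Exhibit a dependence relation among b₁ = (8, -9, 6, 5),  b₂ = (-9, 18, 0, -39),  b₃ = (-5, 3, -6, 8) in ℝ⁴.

Write the vectors as columns of a matrix and find a nonzero vector in its null space.
The free variable yields coefficients (3, 1, 3) (any nonzero multiple also works).

3b₁ + b₂ + 3b₃ = 0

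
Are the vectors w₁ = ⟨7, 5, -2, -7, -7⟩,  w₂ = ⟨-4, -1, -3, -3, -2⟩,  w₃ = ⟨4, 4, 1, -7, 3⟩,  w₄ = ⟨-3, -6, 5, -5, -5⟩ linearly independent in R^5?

Row-reduce the matrix whose columns are w₁, w₂, w₃, w₄.
The reduction yields 4 nonzero rows, so the rank is 4.
Since rank = 4 (the number of vectors), the set is linearly independent.

linearly independent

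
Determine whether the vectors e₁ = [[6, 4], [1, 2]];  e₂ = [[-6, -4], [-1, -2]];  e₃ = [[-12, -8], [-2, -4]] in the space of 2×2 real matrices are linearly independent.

Write each element as a coordinate vector in ℝ⁴ using {E₁₁, E₁₂, E₂₁, E₂₂}.
One vector is a scalar multiple of another, so the set is dependent.

linearly dependent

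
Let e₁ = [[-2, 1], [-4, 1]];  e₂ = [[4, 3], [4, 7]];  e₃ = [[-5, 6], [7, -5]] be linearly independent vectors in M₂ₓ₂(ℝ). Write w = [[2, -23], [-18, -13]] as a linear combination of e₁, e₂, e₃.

Identify each element with its coordinate vector in ℝ⁴ via {E₁₁, E₁₂, E₂₁, E₂₂}.
Write w = a₁e₁ + … + a₃e₃ and equate components.
Row-reducing the augmented matrix gives the unique coefficients (a₁, a₂, a₃) = (-2, -3, -2).

w = -2e₁ - 3e₂ - 2e₃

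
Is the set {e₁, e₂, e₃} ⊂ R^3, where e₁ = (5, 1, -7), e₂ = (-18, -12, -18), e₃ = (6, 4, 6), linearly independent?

Form the 3×3 matrix with these as columns; its determinant is 0.
A zero determinant means the columns are linearly dependent.
Indeed e₂ + 3e₃ = 0.

linearly dependent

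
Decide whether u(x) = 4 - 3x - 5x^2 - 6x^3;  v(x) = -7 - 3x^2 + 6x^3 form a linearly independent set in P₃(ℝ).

linearly independent

Take coordinates with respect to the standard basis {1, x, …, x^3}.
Place the vectors as rows of a 2×4 matrix and reduce to echelon form.
The reduction yields 2 nonzero rows, so the rank is 2.
Since rank = 2 (the number of vectors), the set is linearly independent.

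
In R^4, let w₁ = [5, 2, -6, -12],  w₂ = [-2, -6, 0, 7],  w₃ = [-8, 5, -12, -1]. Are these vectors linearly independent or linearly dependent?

linearly independent

Row-reduce the matrix whose columns are w₁, w₂, w₃.
The reduction yields 3 nonzero rows, so the rank is 3.
Since rank = 3 (the number of vectors), the set is linearly independent.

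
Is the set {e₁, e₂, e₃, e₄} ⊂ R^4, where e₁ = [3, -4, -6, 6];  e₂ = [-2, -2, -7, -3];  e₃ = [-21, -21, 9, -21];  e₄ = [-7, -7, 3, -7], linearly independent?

Row-reduce the matrix whose columns are e₁, e₂, e₃, e₄.
The reduction yields 3 nonzero rows, so the rank is 3.
Since rank 3 < 4, the set is linearly dependent.
Indeed e₃ - 3e₄ = 0.

linearly dependent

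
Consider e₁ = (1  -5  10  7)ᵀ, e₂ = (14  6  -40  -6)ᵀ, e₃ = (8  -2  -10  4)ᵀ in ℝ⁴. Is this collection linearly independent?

linearly dependent

Place the vectors as rows of a 3×4 matrix and reduce to echelon form.
The reduction yields 2 nonzero rows, so the rank is 2.
Since rank 2 < 3, the set is linearly dependent.
Indeed 2e₁ + e₂ - 2e₃ = 0.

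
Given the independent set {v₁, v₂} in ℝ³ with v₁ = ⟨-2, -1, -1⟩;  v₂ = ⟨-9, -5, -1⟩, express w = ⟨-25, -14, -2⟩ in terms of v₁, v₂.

w = -v₁ + 3v₂

Since v₁, v₂ are independent, the coefficients expressing w are uniquely determined by a linear system.
Back-substitution yields (c₁, c₂) = (-1, 3).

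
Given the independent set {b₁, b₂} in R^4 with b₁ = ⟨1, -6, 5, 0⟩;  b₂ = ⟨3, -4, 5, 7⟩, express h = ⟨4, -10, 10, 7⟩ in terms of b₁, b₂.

Set up the augmented matrix [b₁ | b₂ | h] and row-reduce.
The system has the unique solution (α₁, α₂) = (1, 1).

h = b₁ + b₂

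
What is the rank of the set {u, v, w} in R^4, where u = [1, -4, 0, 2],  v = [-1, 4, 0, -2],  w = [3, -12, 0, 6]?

Apply Gaussian elimination to the matrix whose rows are u, v, w.
Reduction leaves 1 leading entry, giving rank 1.

rank 1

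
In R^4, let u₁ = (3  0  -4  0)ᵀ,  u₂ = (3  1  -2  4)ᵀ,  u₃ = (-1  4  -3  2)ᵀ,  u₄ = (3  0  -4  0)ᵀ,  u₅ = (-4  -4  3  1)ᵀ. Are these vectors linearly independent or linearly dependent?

There are 5 vectors in a 4-dimensional space, so they cannot be linearly independent.

linearly dependent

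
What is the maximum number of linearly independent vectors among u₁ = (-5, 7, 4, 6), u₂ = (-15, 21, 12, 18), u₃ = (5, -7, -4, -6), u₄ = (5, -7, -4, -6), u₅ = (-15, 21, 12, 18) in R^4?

Put the 4×5 matrix [u₁|u₂|u₃|u₄|u₅] into echelon form.
The echelon form has 1 nonzero row, so the rank is 1.
(With 5 elements in a 4-dimensional space the rank is at most 4.)

1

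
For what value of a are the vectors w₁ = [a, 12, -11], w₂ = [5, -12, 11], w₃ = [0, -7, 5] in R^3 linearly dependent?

Dependence holds iff the 3×3 matrix [w₁ w₂ w₃] is singular.
The determinant works out to 17*a + 85.
This vanishes exactly when a = -5.

a = -5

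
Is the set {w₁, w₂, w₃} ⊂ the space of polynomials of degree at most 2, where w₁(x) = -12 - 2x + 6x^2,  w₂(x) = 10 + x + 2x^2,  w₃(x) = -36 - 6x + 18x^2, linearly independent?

Write each element as a coordinate vector in ℝ³ using {1, x, x^2}.
One vector is a scalar multiple of another, so the set is dependent.

linearly dependent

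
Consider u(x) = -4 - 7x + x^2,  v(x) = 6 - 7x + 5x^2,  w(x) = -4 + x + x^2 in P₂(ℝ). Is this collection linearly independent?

Take coordinates with respect to the standard basis {1, x, x^2}.
Row-reduce the matrix whose columns are u, v, w.
The reduction yields 3 nonzero rows, so the rank is 3.
Since rank = 3 (the number of vectors), the set is linearly independent.

linearly independent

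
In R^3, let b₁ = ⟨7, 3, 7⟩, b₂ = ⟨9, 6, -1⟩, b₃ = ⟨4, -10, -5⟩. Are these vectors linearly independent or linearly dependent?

The matrix [b₁|b₂|b₃] has determinant -955.
A nonzero determinant means the columns are linearly independent.

linearly independent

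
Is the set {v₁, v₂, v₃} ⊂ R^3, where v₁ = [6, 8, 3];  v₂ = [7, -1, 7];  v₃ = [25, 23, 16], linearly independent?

linearly dependent

Place the vectors as rows of a 3×3 matrix and reduce to echelon form.
The reduction yields 2 nonzero rows, so the rank is 2.
Since rank 2 < 3, the set is linearly dependent.
Indeed 3v₁ + v₂ - v₃ = 0.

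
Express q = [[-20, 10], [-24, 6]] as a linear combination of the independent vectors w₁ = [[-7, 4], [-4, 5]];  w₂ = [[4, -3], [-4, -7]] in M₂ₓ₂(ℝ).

Take coordinate vectors relative to {E₁₁, E₁₂, E₂₁, E₂₂}.
Write q = c₁w₁ + c₂w₂ and equate components.
Back-substitution yields (c₁, c₂) = (4, 2).

q = 4w₁ + 2w₂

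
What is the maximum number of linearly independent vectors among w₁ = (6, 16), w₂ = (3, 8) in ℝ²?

Put the 2×2 matrix [w₁|w₂] into echelon form.
Reduction leaves 1 leading entry, giving rank 1.

1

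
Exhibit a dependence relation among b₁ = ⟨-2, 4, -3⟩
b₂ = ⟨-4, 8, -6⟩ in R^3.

2b₁ - b₂ = 0

Set up α₁b₁ + α₂b₂ = 0 and solve the homogeneous system.
One solution (up to scaling) is (2, -1).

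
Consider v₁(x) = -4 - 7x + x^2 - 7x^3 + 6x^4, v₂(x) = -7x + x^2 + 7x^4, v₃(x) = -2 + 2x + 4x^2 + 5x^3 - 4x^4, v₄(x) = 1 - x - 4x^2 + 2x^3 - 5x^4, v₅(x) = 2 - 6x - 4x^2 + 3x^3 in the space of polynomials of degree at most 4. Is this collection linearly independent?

Write each element as a coordinate vector in ℝ⁵ using {1, x, …, x^4}.
Form the 5×5 matrix with these as columns; its determinant is 108.
A nonzero determinant means the columns are linearly independent.

linearly independent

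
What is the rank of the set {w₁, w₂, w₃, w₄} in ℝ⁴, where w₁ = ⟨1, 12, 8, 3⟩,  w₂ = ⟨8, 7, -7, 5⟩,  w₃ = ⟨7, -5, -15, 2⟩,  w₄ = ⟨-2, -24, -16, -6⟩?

rank 2

Put the 4×4 matrix [w₁|w₂|w₃|w₄] into echelon form.
There are 2 pivot columns, so rank = 2.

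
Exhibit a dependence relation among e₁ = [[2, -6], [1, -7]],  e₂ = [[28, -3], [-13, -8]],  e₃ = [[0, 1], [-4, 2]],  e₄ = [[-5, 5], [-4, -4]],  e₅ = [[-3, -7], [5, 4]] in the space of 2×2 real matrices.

Pass to coordinate vectors relative to the basis {E₁₁, E₁₂, E₂₁, E₂₂}.
Solve the homogeneous system with e₁, e₂, e₃, e₄, e₅ as columns by row-reducing the coefficient matrix.
One solution (up to scaling) is (2, -1, 3, -3, -3).

2e₁ - e₂ + 3e₃ - 3e₄ - 3e₅ = 0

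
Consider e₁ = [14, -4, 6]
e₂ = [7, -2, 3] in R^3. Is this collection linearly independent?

Row-reduce the matrix whose columns are e₁, e₂.
The reduction yields 1 nonzero row, so the rank is 1.
Since rank 1 < 2, the set is linearly dependent.

linearly dependent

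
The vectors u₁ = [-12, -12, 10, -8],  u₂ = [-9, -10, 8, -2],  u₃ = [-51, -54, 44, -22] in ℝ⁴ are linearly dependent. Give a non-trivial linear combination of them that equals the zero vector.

2u₁ + 3u₂ - u₃ = 0

Write the vectors as columns of a matrix and find a nonzero vector in its null space.
The free variable yields coefficients (2, 3, -1) (any nonzero multiple also works).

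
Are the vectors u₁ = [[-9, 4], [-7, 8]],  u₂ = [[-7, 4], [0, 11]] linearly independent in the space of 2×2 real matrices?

linearly independent

Take coordinates with respect to the standard basis {E₁₁, E₁₂, E₂₁, E₂₂}.
Place the vectors as rows of a 2×4 matrix and reduce to echelon form.
The reduction yields 2 nonzero rows, so the rank is 2.
Since rank = 2 (the number of vectors), the set is linearly independent.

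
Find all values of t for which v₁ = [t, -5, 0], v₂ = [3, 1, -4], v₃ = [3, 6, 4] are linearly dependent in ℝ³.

t = -30/7

The vectors are dependent exactly when the determinant of the matrix with rows v₁, v₂, v₃ vanishes.
Cofactor expansion gives det = 28*t + 120.
Solving 28*t + 120 = 0 yields t = -30/7.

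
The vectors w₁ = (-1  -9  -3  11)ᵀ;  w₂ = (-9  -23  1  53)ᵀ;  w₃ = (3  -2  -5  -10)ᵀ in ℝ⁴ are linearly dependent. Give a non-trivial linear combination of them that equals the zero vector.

3w₁ - w₂ - 2w₃ = 0

Row-reduce the matrix with w₁, w₂, w₃ as columns; the null space gives the coefficients.
The free variable yields coefficients (3, -1, -2) (any nonzero multiple also works).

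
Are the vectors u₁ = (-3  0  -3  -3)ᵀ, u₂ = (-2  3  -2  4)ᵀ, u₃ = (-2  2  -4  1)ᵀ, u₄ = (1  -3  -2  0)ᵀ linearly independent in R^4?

The matrix [u₁|u₂|u₃|u₄] has determinant 117.
A nonzero determinant means the columns are linearly independent.

linearly independent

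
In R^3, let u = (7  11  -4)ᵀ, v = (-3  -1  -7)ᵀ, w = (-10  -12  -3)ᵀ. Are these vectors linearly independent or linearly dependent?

linearly dependent

Row-reduce the matrix whose columns are u, v, w.
The reduction yields 2 nonzero rows, so the rank is 2.
Since rank 2 < 3, the set is linearly dependent.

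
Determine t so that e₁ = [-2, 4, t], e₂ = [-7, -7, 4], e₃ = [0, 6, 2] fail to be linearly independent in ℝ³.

t = 22/7

The vectors are dependent exactly when the determinant of the matrix with rows e₁, e₂, e₃ vanishes.
Expanding, det = 132 - 42*t.
Setting this to zero gives t = 22/7.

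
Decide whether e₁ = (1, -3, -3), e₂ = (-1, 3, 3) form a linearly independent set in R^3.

Place the vectors as rows of a 2×3 matrix and reduce to echelon form.
The reduction yields 1 nonzero row, so the rank is 1.
Since rank 1 < 2, the set is linearly dependent.
Indeed e₁ + e₂ = 0.

linearly dependent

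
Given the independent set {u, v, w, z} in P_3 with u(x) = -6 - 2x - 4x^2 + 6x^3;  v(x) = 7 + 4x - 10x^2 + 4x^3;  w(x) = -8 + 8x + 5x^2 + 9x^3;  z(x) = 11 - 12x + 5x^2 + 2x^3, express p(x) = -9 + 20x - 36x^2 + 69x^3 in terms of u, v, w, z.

Identify each element with its coordinate vector in ℝ⁴ via {1, x, …, x^3}.
Solve the system with u, v, w, z as columns and p as the right-hand side.
Row-reducing the augmented matrix gives the unique coefficients (a₁, …, a₄) = (4, 4, 3, 1).

p = 4u + 4v + 3w + z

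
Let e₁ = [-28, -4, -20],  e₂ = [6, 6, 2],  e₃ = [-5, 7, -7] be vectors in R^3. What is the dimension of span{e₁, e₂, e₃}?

2

Form the matrix with e₁, e₂, e₃ as columns and reduce.
Reduction leaves 2 leading entries, giving rank 2.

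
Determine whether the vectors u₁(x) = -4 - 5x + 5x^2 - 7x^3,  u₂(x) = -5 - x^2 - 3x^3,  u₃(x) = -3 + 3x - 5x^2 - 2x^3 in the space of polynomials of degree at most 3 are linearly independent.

linearly independent

Take coordinates with respect to the standard basis {1, x, …, x^3}.
Place the vectors as rows of a 3×4 matrix and reduce to echelon form.
The reduction yields 3 nonzero rows, so the rank is 3.
Since rank = 3 (the number of vectors), the set is linearly independent.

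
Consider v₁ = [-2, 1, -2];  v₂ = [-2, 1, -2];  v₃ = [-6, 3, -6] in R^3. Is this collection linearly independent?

linearly dependent

Two of the vectors are equal, giving an immediate dependence.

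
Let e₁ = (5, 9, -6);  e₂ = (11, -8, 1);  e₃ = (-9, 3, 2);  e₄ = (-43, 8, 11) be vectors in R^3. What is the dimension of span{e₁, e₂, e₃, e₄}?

3

Put the 3×4 matrix [e₁|e₂|e₃|e₄] into echelon form.
The echelon form has 3 nonzero rows, so the rank is 3.
(With 4 elements in a 3-dimensional space the rank is at most 3.)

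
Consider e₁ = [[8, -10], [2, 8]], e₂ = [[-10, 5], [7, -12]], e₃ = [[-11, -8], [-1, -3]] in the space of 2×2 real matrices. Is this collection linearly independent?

Write each element as a coordinate vector in ℝ⁴ using {E₁₁, E₁₂, E₂₁, E₂₂}.
Place the vectors as rows of a 3×4 matrix and reduce to echelon form.
The reduction yields 3 nonzero rows, so the rank is 3.
Since rank = 3 (the number of vectors), the set is linearly independent.

linearly independent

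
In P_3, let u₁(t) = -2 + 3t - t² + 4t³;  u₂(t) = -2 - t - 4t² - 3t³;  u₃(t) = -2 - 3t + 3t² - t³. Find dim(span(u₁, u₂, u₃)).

3

Represent each element by its coordinate vector in ℝ⁴.
Form the matrix with u₁, u₂, u₃ as columns and reduce.
The echelon form has 3 nonzero rows, so the rank is 3.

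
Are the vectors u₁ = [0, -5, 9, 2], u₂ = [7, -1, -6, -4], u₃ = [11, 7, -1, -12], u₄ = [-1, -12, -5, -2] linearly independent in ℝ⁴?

linearly independent

Place the vectors as rows of a 4×4 matrix and reduce to echelon form.
The reduction yields 4 nonzero rows, so the rank is 4.
Since rank = 4 (the number of vectors), the set is linearly independent.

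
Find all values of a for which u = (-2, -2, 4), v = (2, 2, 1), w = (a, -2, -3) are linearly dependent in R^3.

a = -2

The set is linearly dependent precisely when det[u; v; w] = 0.
Expanding, det = -10*a - 20.
Solving -10*a - 20 = 0 yields a = -2.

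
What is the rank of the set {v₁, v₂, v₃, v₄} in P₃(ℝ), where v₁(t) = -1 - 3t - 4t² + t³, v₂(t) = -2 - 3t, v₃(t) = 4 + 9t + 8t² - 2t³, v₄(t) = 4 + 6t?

2

Represent each element by its coordinate vector in ℝ⁴.
Form the matrix with v₁, v₂, v₃, v₄ as columns and reduce.
Reduction leaves 2 leading entries, giving rank 2.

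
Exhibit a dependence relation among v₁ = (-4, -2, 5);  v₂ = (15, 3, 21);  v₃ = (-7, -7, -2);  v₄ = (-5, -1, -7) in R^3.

v₂ + 3v₄ = 0

Row-reduce the matrix with v₁, v₂, v₃, v₄ as columns; the null space gives the coefficients.
One solution (up to scaling) is (0, 1, 0, 3).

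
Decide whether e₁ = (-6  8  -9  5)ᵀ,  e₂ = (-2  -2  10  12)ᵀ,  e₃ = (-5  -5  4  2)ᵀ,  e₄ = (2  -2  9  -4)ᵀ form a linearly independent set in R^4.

linearly independent

Place the vectors as rows of a 4×4 matrix and reduce to echelon form.
The reduction yields 4 nonzero rows, so the rank is 4.
Since rank = 4 (the number of vectors), the set is linearly independent.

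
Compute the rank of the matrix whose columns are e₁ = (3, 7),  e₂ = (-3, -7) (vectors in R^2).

rank 1

Form the matrix with e₁, e₂ as columns and reduce.
Reduction leaves 1 leading entry, giving rank 1.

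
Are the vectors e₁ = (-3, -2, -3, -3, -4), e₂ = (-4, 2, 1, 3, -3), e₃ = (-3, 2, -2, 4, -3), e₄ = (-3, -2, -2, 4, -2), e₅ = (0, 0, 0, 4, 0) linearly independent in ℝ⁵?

Place the vectors as rows of a 5×5 matrix and reduce to echelon form.
The reduction yields 5 nonzero rows, so the rank is 5.
Since rank = 5 (the number of vectors), the set is linearly independent.

linearly independent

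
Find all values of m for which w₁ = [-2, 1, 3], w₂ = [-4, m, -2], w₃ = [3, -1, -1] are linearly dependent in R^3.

m = 6/7

Place the vectors as rows of a 3×3 matrix; dependence ⇔ determinant zero.
The determinant works out to 6 - 7*m.
This vanishes exactly when m = 6/7.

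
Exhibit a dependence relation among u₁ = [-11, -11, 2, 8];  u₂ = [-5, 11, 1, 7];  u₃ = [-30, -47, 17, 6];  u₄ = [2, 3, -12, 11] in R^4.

3u₁ - u₂ - u₃ - u₄ = 0

Row-reduce the matrix with u₁, u₂, u₃, u₄ as columns; the null space gives the coefficients.
The free variable yields coefficients (3, -1, -1, -1) (any nonzero multiple also works).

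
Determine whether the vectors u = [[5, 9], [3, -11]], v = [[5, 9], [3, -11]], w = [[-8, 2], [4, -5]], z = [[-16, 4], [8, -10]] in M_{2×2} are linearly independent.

Take coordinates with respect to the standard basis {E₁₁, E₁₂, E₂₁, E₂₂}.
The matrix [u|v|w|z] has determinant 0.
A zero determinant means the columns are linearly dependent.
Indeed u - v = 0.

linearly dependent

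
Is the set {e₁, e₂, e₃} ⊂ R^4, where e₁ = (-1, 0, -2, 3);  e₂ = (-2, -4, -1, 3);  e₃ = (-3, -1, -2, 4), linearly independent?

linearly independent

Row-reduce the matrix whose columns are e₁, e₂, e₃.
The reduction yields 3 nonzero rows, so the rank is 3.
Since rank = 3 (the number of vectors), the set is linearly independent.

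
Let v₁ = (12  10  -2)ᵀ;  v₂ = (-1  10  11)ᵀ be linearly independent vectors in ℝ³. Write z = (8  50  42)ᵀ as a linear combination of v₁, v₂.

Set up the augmented matrix [v₁ | v₂ | z] and row-reduce.
Back-substitution yields (α₁, α₂) = (1, 4).

z = v₁ + 4v₂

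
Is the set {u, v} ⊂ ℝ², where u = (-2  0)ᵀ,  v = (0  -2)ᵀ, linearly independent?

linearly independent

Row-reduce the matrix whose columns are u, v.
The reduction yields 2 nonzero rows, so the rank is 2.
Since rank = 2 (the number of vectors), the set is linearly independent.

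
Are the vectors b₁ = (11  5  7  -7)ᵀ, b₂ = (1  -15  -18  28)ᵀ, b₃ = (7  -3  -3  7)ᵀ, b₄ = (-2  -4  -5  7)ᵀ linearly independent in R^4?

linearly dependent

Row-reduce the matrix whose columns are b₁, b₂, b₃, b₄.
The reduction yields 2 nonzero rows, so the rank is 2.
Since rank 2 < 4, the set is linearly dependent.
Indeed 3b₁ + 2b₂ - 5b₃ = 0.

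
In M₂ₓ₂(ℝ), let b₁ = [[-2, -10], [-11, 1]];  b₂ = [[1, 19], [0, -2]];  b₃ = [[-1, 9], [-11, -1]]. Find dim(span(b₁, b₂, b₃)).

dim = 2

Pass to coordinate vectors with respect to the basis {E₁₁, E₁₂, E₂₁, E₂₂}.
Apply Gaussian elimination to the matrix whose rows are b₁, b₂, b₃.
Reduction leaves 2 leading entries, giving rank 2.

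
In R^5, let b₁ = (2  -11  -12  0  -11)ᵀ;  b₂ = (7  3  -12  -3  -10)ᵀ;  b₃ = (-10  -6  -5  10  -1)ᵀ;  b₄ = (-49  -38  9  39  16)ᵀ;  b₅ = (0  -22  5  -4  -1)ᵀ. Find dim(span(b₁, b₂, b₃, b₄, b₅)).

dim = 3

Row-reduce the 5×5 matrix with these as rows.
Reduction leaves 3 leading entries, giving rank 3.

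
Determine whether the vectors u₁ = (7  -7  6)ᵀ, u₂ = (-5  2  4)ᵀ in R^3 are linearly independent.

Row-reduce the matrix whose columns are u₁, u₂.
The reduction yields 2 nonzero rows, so the rank is 2.
Since rank = 2 (the number of vectors), the set is linearly independent.

linearly independent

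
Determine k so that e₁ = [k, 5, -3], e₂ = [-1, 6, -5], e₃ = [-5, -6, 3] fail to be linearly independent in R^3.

The vectors are dependent exactly when the determinant of the matrix with rows e₁, e₂, e₃ vanishes.
Cofactor expansion gives det = 32 - 12*k.
This vanishes exactly when k = 8/3.

k = 8/3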